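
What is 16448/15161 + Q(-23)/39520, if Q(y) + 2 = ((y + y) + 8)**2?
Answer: 335943561/299581360 ≈ 1.1214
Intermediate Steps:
Q(y) = -2 + (8 + 2*y)**2 (Q(y) = -2 + ((y + y) + 8)**2 = -2 + (2*y + 8)**2 = -2 + (8 + 2*y)**2)
16448/15161 + Q(-23)/39520 = 16448/15161 + (-2 + 4*(4 - 23)**2)/39520 = 16448*(1/15161) + (-2 + 4*(-19)**2)*(1/39520) = 16448/15161 + (-2 + 4*361)*(1/39520) = 16448/15161 + (-2 + 1444)*(1/39520) = 16448/15161 + 1442*(1/39520) = 16448/15161 + 721/19760 = 335943561/299581360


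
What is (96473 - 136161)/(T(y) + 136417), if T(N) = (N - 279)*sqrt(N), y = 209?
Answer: -5414117896/18608573789 - 2778160*sqrt(209)/18608573789 ≈ -0.29311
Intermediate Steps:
T(N) = sqrt(N)*(-279 + N) (T(N) = (-279 + N)*sqrt(N) = sqrt(N)*(-279 + N))
(96473 - 136161)/(T(y) + 136417) = (96473 - 136161)/(sqrt(209)*(-279 + 209) + 136417) = -39688/(sqrt(209)*(-70) + 136417) = -39688/(-70*sqrt(209) + 136417) = -39688/(136417 - 70*sqrt(209))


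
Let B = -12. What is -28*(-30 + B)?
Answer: 1176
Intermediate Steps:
-28*(-30 + B) = -28*(-30 - 12) = -28*(-42) = 1176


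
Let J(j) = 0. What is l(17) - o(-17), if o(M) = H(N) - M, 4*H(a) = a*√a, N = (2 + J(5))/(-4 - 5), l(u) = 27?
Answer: 10 + I*√2/54 ≈ 10.0 + 0.026189*I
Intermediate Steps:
N = -2/9 (N = (2 + 0)/(-4 - 5) = 2/(-9) = 2*(-⅑) = -2/9 ≈ -0.22222)
H(a) = a^(3/2)/4 (H(a) = (a*√a)/4 = a^(3/2)/4)
o(M) = -M - I*√2/54 (o(M) = (-2/9)^(3/2)/4 - M = (-2*I*√2/27)/4 - M = -I*√2/54 - M = -M - I*√2/54)
l(17) - o(-17) = 27 - (-1*(-17) - I*√2/54) = 27 - (17 - I*√2/54) = 27 + (-17 + I*√2/54) = 10 + I*√2/54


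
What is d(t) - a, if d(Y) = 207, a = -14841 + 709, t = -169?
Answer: 14339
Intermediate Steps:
a = -14132
d(t) - a = 207 - 1*(-14132) = 207 + 14132 = 14339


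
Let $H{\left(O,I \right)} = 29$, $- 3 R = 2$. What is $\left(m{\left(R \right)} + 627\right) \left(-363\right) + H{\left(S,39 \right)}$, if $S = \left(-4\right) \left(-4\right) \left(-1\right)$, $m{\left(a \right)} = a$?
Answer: $-227330$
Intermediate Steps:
$R = - \frac{2}{3}$ ($R = \left(- \frac{1}{3}\right) 2 = - \frac{2}{3} \approx -0.66667$)
$S = -16$ ($S = 16 \left(-1\right) = -16$)
$\left(m{\left(R \right)} + 627\right) \left(-363\right) + H{\left(S,39 \right)} = \left(- \frac{2}{3} + 627\right) \left(-363\right) + 29 = \frac{1879}{3} \left(-363\right) + 29 = -227359 + 29 = -227330$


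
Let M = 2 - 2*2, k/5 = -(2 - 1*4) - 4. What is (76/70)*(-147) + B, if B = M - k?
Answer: -758/5 ≈ -151.60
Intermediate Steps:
k = -10 (k = 5*(-(2 - 1*4) - 4) = 5*(-(2 - 4) - 4) = 5*(-1*(-2) - 4) = 5*(2 - 4) = 5*(-2) = -10)
M = -2 (M = 2 - 4 = -2)
B = 8 (B = -2 - 1*(-10) = -2 + 10 = 8)
(76/70)*(-147) + B = (76/70)*(-147) + 8 = (76*(1/70))*(-147) + 8 = (38/35)*(-147) + 8 = -798/5 + 8 = -758/5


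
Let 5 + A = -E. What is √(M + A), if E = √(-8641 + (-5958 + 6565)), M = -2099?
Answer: √(-2104 - I*√8034) ≈ 0.9768 - 45.88*I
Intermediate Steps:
E = I*√8034 (E = √(-8641 + 607) = √(-8034) = I*√8034 ≈ 89.633*I)
A = -5 - I*√8034 ≈ -5.0 - 89.633*I
√(M + A) = √(-2099 + (-5 - I*√8034)) = √(-2104 - I*√8034)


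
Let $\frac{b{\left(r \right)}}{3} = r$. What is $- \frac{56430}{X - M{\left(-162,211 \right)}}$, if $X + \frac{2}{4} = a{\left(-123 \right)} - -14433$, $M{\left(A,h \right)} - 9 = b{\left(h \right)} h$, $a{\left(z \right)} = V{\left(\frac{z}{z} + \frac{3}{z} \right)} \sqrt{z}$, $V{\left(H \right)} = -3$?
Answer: $\frac{26892167940}{56776886269} - \frac{677160 i \sqrt{123}}{56776886269} \approx 0.47365 - 0.00013227 i$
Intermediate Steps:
$b{\left(r \right)} = 3 r$
$a{\left(z \right)} = - 3 \sqrt{z}$
$M{\left(A,h \right)} = 9 + 3 h^{2}$ ($M{\left(A,h \right)} = 9 + 3 h h = 9 + 3 h^{2}$)
$X = \frac{28865}{2} - 3 i \sqrt{123}$ ($X = - \frac{1}{2} - \left(-14433 + 3 \sqrt{-123}\right) = - \frac{1}{2} + \left(- 3 i \sqrt{123} + 14433\right) = - \frac{1}{2} + \left(14433 - 3 i \sqrt{123}\right) = \frac{28865}{2} - 3 i \sqrt{123} \approx 14433.0 - 33.272 i$)
$- \frac{56430}{X - M{\left(-162,211 \right)}} = - \frac{56430}{\left(\frac{28865}{2} - 3 i \sqrt{123}\right) - \left(9 + 3 \cdot 211^{2}\right)} = - \frac{56430}{\left(\frac{28865}{2} - 3 i \sqrt{123}\right) - \left(9 + 3 \cdot 44521\right)} = - \frac{56430}{\left(\frac{28865}{2} - 3 i \sqrt{123}\right) - \left(9 + 133563\right)} = - \frac{56430}{\left(\frac{28865}{2} - 3 i \sqrt{123}\right) - 133572} = - \frac{56430}{- \frac{238279}{2} - 3 i \sqrt{123}}$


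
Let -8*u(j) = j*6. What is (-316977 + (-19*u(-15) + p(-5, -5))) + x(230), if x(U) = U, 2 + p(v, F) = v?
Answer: -1267871/4 ≈ -3.1697e+5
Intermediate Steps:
u(j) = -3*j/4 (u(j) = -j*6/8 = -3*j/4)
p(v, F) = -2 + v
(-316977 + (-19*u(-15) + p(-5, -5))) + x(230) = (-316977 + (-(-57)*(-15)/4 + (-2 - 5))) + 230 = (-316977 + (-19*45/4 - 7)) + 230 = (-316977 + (-855/4 - 7)) + 230 = (-316977 - 883/4) + 230 = -1268791/4 + 230 = -1267871/4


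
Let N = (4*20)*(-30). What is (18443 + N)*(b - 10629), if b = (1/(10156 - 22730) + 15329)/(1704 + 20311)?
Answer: -9439993185311267/55363322 ≈ -1.7051e+8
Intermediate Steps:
N = -2400 (N = 80*(-30) = -2400)
b = 38549369/55363322 (b = (1/(-12574) + 15329)/22015 = (-1/12574 + 15329)*(1/22015) = (192746845/12574)*(1/22015) = 38549369/55363322 ≈ 0.69630)
(18443 + N)*(b - 10629) = (18443 - 2400)*(38549369/55363322 - 10629) = 16043*(-588418200169/55363322) = -9439993185311267/55363322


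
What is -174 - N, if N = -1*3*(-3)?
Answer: -183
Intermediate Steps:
N = 9 (N = -3*(-3) = 9)
-174 - N = -174 - 1*9 = -174 - 9 = -183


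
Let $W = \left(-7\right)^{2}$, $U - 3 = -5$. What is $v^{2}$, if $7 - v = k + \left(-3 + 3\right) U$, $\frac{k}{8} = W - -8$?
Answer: $201601$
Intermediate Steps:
$U = -2$ ($U = 3 - 5 = -2$)
$W = 49$
$k = 456$ ($k = 8 \left(49 - -8\right) = 8 \left(49 + 8\right) = 8 \cdot 57 = 456$)
$v = -449$ ($v = 7 - \left(456 + \left(-3 + 3\right) \left(-2\right)\right) = 7 - \left(456 + 0 \left(-2\right)\right) = 7 - \left(456 + 0\right) = 7 - 456 = -449$)
$v^{2} = \left(-449\right)^{2} = 201601$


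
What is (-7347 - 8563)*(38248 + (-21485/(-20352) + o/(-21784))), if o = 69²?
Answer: -16862158027231445/27709248 ≈ -6.0854e+8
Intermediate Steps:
o = 4761
(-7347 - 8563)*(38248 + (-21485/(-20352) + o/(-21784))) = (-7347 - 8563)*(38248 + (-21485/(-20352) + 4761/(-21784))) = -15910*(38248 + (-21485*(-1/20352) + 4761*(-1/21784))) = -15910*(38248 + (21485/20352 - 4761/21784)) = -15910*(38248 + 46391671/55418496) = -15910*2119693026679/55418496 = -16862158027231445/27709248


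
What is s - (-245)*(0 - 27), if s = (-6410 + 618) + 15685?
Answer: 3278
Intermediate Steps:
s = 9893 (s = -5792 + 15685 = 9893)
s - (-245)*(0 - 27) = 9893 - (-245)*(0 - 27) = 9893 - (-245)*(-27) = 9893 - 1*6615 = 9893 - 6615 = 3278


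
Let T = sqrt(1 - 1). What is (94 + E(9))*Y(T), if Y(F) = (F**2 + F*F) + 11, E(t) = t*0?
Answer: 1034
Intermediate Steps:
E(t) = 0
T = 0 (T = sqrt(0) = 0)
Y(F) = 11 + 2*F**2 (Y(F) = (F**2 + F**2) + 11 = 2*F**2 + 11 = 11 + 2*F**2)
(94 + E(9))*Y(T) = (94 + 0)*(11 + 2*0**2) = 94*(11 + 2*0) = 94*(11 + 0) = 94*11 = 1034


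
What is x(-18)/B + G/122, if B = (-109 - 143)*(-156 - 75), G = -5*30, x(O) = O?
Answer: -242611/197274 ≈ -1.2298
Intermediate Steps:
G = -150
B = 58212 (B = -252*(-231) = 58212)
x(-18)/B + G/122 = -18/58212 - 150/122 = -18*1/58212 - 150*1/122 = -1/3234 - 75/61 = -242611/197274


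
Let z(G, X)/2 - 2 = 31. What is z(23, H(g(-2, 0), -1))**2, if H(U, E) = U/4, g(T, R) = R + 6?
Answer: 4356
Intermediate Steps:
g(T, R) = 6 + R
H(U, E) = U/4 (H(U, E) = U*(1/4) = U/4)
z(G, X) = 66 (z(G, X) = 4 + 2*31 = 4 + 62 = 66)
z(23, H(g(-2, 0), -1))**2 = 66**2 = 4356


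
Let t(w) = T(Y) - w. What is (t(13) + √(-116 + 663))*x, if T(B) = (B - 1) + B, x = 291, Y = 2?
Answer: -2910 + 291*√547 ≈ 3895.9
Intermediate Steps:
T(B) = -1 + 2*B (T(B) = (-1 + B) + B = -1 + 2*B)
t(w) = 3 - w (t(w) = (-1 + 2*2) - w = (-1 + 4) - w = 3 - w)
(t(13) + √(-116 + 663))*x = ((3 - 1*13) + √(-116 + 663))*291 = ((3 - 13) + √547)*291 = (-10 + √547)*291 = -2910 + 291*√547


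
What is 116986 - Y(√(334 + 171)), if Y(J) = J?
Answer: 116986 - √505 ≈ 1.1696e+5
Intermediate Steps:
116986 - Y(√(334 + 171)) = 116986 - √(334 + 171) = 116986 - √505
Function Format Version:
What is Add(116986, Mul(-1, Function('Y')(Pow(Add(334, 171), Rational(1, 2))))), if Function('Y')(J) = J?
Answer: Add(116986, Mul(-1, Pow(505, Rational(1, 2)))) ≈ 1.1696e+5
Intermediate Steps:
Add(116986, Mul(-1, Function('Y')(Pow(Add(334, 171), Rational(1, 2))))) = Add(116986, Mul(-1, Pow(Add(334, 171), Rational(1, 2)))) = Add(116986, Mul(-1, Pow(505, Rational(1, 2))))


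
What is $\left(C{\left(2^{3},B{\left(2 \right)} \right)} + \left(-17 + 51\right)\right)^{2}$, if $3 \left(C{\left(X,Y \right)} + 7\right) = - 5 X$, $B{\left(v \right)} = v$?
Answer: $\frac{1681}{9} \approx 186.78$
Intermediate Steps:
$C{\left(X,Y \right)} = -7 - \frac{5 X}{3}$ ($C{\left(X,Y \right)} = -7 + \frac{\left(-5\right) X}{3} = -7 - \frac{5 X}{3}$)
$\left(C{\left(2^{3},B{\left(2 \right)} \right)} + \left(-17 + 51\right)\right)^{2} = \left(\left(-7 - \frac{5 \cdot 2^{3}}{3}\right) + \left(-17 + 51\right)\right)^{2} = \left(\left(-7 - \frac{40}{3}\right) + 34\right)^{2} = \left(- \frac{61}{3} + 34\right)^{2} = \left(\frac{41}{3}\right)^{2} = \frac{1681}{9}$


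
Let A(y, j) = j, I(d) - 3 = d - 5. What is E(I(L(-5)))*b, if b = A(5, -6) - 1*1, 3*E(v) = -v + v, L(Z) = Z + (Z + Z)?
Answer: 0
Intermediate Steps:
L(Z) = 3*Z (L(Z) = Z + 2*Z = 3*Z)
I(d) = -2 + d (I(d) = 3 + (d - 5) = 3 + (-5 + d) = -2 + d)
E(v) = 0 (E(v) = (-v + v)/3 = (⅓)*0 = 0)
b = -7 (b = -6 - 1*1 = -6 - 1 = -7)
E(I(L(-5)))*b = 0*(-7) = 0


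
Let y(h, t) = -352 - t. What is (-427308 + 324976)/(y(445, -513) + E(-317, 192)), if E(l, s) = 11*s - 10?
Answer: -102332/2263 ≈ -45.220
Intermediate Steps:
E(l, s) = -10 + 11*s
(-427308 + 324976)/(y(445, -513) + E(-317, 192)) = (-427308 + 324976)/((-352 - 1*(-513)) + (-10 + 11*192)) = -102332/((-352 + 513) + (-10 + 2112)) = -102332/(161 + 2102) = -102332/2263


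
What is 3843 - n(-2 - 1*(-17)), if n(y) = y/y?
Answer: 3842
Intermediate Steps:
n(y) = 1
3843 - n(-2 - 1*(-17)) = 3843 - 1*1 = 3843 - 1 = 3842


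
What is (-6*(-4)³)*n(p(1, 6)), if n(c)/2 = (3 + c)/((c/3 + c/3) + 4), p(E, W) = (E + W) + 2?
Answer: 4608/5 ≈ 921.60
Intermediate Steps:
p(E, W) = 2 + E + W
n(c) = 2*(3 + c)/(4 + 2*c/3) (n(c) = 2*((3 + c)/((c/3 + c/3) + 4)) = 2*((3 + c)/(2*c/3 + 4)) = 2*((3 + c)/(4 + 2*c/3)) = 2*(3 + c)/(4 + 2*c/3))
(-6*(-4)³)*n(p(1, 6)) = (-6*(-4)³)*(3*(3 + (2 + 1 + 6))/(6 + (2 + 1 + 6))) = (-6*(-64))*(3*(3 + 9)/(6 + 9)) = 384*(3*12/15) = 384*(3*(1/15)*12) = 384*(12/5) = 4608/5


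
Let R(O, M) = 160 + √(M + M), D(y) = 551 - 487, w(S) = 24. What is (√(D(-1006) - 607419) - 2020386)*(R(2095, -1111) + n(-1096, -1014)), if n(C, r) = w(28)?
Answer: -(184 + I*√2222)*(2020386 - 7*I*√12395) ≈ -3.7179e+8 - 9.5094e+7*I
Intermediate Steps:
n(C, r) = 24
D(y) = 64
R(O, M) = 160 + √2*√M (R(O, M) = 160 + √(2*M) = 160 + √2*√M)
(√(D(-1006) - 607419) - 2020386)*(R(2095, -1111) + n(-1096, -1014)) = (√(64 - 607419) - 2020386)*((160 + √2*√(-1111)) + 24) = (√(-607355) - 2020386)*((160 + √2*(I*√1111)) + 24) = (7*I*√12395 - 2020386)*((160 + I*√2222) + 24) = (-2020386 + 7*I*√12395)*(184 + I*√2222)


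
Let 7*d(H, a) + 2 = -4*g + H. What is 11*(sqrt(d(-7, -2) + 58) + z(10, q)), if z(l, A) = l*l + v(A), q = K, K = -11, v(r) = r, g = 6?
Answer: 979 + 11*sqrt(2611)/7 ≈ 1059.3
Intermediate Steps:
q = -11
d(H, a) = -26/7 + H/7 (d(H, a) = -2/7 + (-4*6 + H)/7 = -2/7 + (-24 + H)/7 = -2/7 + (-24/7 + H/7) = -26/7 + H/7)
z(l, A) = A + l**2 (z(l, A) = l*l + A = l**2 + A = A + l**2)
11*(sqrt(d(-7, -2) + 58) + z(10, q)) = 11*(sqrt((-26/7 + (1/7)*(-7)) + 58) + (-11 + 10**2)) = 11*(sqrt((-26/7 - 1) + 58) + (-11 + 100)) = 11*(sqrt(-33/7 + 58) + 89) = 11*(sqrt(373/7) + 89) = 11*(sqrt(2611)/7 + 89) = 11*(89 + sqrt(2611)/7) = 979 + 11*sqrt(2611)/7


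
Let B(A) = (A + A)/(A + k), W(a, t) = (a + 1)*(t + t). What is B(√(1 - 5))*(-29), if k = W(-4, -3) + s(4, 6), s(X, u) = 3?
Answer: -232/445 - 2436*I/445 ≈ -0.52135 - 5.4742*I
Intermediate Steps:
W(a, t) = 2*t*(1 + a) (W(a, t) = (1 + a)*(2*t) = 2*t*(1 + a))
k = 21 (k = 2*(-3)*(1 - 4) + 3 = 2*(-3)*(-3) + 3 = 18 + 3 = 21)
B(A) = 2*A/(21 + A) (B(A) = (A + A)/(A + 21) = (2*A)/(21 + A) = 2*A/(21 + A))
B(√(1 - 5))*(-29) = (2*√(1 - 5)/(21 + √(1 - 5)))*(-29) = (2*√(-4)/(21 + √(-4)))*(-29) = (2*(2*I)/(21 + 2*I))*(-29) = (2*(2*I)*((21 - 2*I)/445))*(-29) = (4*I*(21 - 2*I)/445)*(-29) = -116*I*(21 - 2*I)/445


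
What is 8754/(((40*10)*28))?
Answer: 4377/5600 ≈ 0.78161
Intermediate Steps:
8754/(((40*10)*28)) = 8754/((400*28)) = 8754/11200 = 8754*(1/11200) = 4377/5600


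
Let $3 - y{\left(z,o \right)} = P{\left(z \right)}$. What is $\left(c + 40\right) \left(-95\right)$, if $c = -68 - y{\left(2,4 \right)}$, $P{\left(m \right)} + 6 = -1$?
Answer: $3610$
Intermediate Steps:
$P{\left(m \right)} = -7$ ($P{\left(m \right)} = -6 - 1 = -7$)
$y{\left(z,o \right)} = 10$ ($y{\left(z,o \right)} = 3 - -7 = 3 + 7 = 10$)
$c = -78$ ($c = -68 - 10 = -78$)
$\left(c + 40\right) \left(-95\right) = \left(-78 + 40\right) \left(-95\right) = \left(-38\right) \left(-95\right) = 3610$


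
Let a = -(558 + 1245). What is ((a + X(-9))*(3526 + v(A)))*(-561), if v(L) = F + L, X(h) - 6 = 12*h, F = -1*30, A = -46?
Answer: 3687032250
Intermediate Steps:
F = -30
X(h) = 6 + 12*h
v(L) = -30 + L
a = -1803 (a = -1*1803 = -1803)
((a + X(-9))*(3526 + v(A)))*(-561) = ((-1803 + (6 + 12*(-9)))*(3526 + (-30 - 46)))*(-561) = ((-1803 + (6 - 108))*(3526 - 76))*(-561) = ((-1803 - 102)*3450)*(-561) = -1905*3450*(-561) = -6572250*(-561) = 3687032250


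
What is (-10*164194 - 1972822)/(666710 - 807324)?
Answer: 1807381/70307 ≈ 25.707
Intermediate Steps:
(-10*164194 - 1972822)/(666710 - 807324) = (-1641940 - 1972822)/(-140614) = -3614762*(-1/140614) = 1807381/70307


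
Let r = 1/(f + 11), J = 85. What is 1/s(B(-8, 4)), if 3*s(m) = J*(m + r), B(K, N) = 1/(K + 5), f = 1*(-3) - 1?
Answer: -63/340 ≈ -0.18529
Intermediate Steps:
f = -4 (f = -3 - 1 = -4)
r = ⅐ (r = 1/(-4 + 11) = 1/7 = ⅐ ≈ 0.14286)
B(K, N) = 1/(5 + K)
s(m) = 85/21 + 85*m/3 (s(m) = (85*(m + ⅐))/3 = (85*(⅐ + m))/3 = (85/7 + 85*m)/3 = 85/21 + 85*m/3)
1/s(B(-8, 4)) = 1/(85/21 + 85/(3*(5 - 8))) = 1/(85/21 + (85/3)/(-3)) = 1/(85/21 + (85/3)*(-⅓)) = 1/(85/21 - 85/9) = 1/(-340/63) = -63/340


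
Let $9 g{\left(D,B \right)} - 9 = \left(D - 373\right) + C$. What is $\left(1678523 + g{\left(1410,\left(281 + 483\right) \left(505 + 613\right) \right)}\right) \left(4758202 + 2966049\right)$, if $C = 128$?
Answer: $\frac{116697064922131}{9} \approx 1.2966 \cdot 10^{13}$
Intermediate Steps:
$g{\left(D,B \right)} = - \frac{236}{9} + \frac{D}{9}$ ($g{\left(D,B \right)} = 1 + \frac{\left(D - 373\right) + 128}{9} = 1 + \frac{\left(-373 + D\right) + 128}{9} = 1 + \frac{-245 + D}{9} = 1 + \left(- \frac{245}{9} + \frac{D}{9}\right) = - \frac{236}{9} + \frac{D}{9}$)
$\left(1678523 + g{\left(1410,\left(281 + 483\right) \left(505 + 613\right) \right)}\right) \left(4758202 + 2966049\right) = \left(1678523 + \left(- \frac{236}{9} + \frac{1}{9} \cdot 1410\right)\right) \left(4758202 + 2966049\right) = \left(1678523 + \left(- \frac{236}{9} + \frac{470}{3}\right)\right) 7724251 = \left(1678523 + \frac{1174}{9}\right) 7724251 = \frac{15107881}{9} \cdot 7724251 = \frac{116697064922131}{9}$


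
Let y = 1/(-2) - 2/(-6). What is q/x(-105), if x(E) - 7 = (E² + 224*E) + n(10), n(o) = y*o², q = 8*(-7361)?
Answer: 88332/18757 ≈ 4.7093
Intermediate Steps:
y = -⅙ (y = 1*(-½) - 2*(-⅙) = -½ + ⅓ = -⅙ ≈ -0.16667)
q = -58888
n(o) = -o²/6
x(E) = -29/3 + E² + 224*E (x(E) = 7 + ((E² + 224*E) - ⅙*10²) = 7 + ((E² + 224*E) - ⅙*100) = 7 + ((E² + 224*E) - 50/3) = 7 + (-50/3 + E² + 224*E) = -29/3 + E² + 224*E)
q/x(-105) = -58888/(-29/3 + (-105)² + 224*(-105)) = -58888/(-29/3 + 11025 - 23520) = -58888/(-37514/3) = -58888*(-3/37514) = 88332/18757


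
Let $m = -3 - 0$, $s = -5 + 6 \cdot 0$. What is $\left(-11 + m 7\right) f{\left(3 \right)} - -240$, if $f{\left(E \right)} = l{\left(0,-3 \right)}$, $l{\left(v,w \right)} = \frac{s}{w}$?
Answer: $\frac{560}{3} \approx 186.67$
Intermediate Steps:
$s = -5$ ($s = -5 + 0 = -5$)
$m = -3$ ($m = -3 + 0 = -3$)
$l{\left(v,w \right)} = - \frac{5}{w}$
$f{\left(E \right)} = \frac{5}{3}$ ($f{\left(E \right)} = - \frac{5}{-3} = \left(-5\right) \left(- \frac{1}{3}\right) = \frac{5}{3}$)
$\left(-11 + m 7\right) f{\left(3 \right)} - -240 = \left(-11 - 21\right) \frac{5}{3} - -240 = \left(-11 - 21\right) \frac{5}{3} + 240 = \left(-32\right) \frac{5}{3} + 240 = - \frac{160}{3} + 240 = \frac{560}{3}$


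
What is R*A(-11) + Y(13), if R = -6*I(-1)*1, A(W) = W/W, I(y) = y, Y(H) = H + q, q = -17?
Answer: 2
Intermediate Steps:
Y(H) = -17 + H (Y(H) = H - 17 = -17 + H)
A(W) = 1
R = 6 (R = -6*(-1)*1 = 6*1 = 6)
R*A(-11) + Y(13) = 6*1 + (-17 + 13) = 6 - 4 = 2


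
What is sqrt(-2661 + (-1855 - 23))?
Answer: I*sqrt(4539) ≈ 67.372*I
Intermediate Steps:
sqrt(-2661 + (-1855 - 23)) = sqrt(-2661 - 1878) = sqrt(-4539) = I*sqrt(4539)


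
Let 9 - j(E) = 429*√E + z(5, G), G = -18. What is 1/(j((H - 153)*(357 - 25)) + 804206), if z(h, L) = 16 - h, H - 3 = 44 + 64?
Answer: 22339/18036398370 + 143*I*√3486/108218390220 ≈ 1.2386e-6 + 7.8019e-8*I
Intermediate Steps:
H = 111 (H = 3 + (44 + 64) = 3 + 108 = 111)
j(E) = -2 - 429*√E (j(E) = 9 - (429*√E + (16 - 1*5)) = 9 - (429*√E + (16 - 5)) = 9 - (429*√E + 11) = 9 - (11 + 429*√E) = 9 + (-11 - 429*√E) = -2 - 429*√E)
1/(j((H - 153)*(357 - 25)) + 804206) = 1/((-2 - 429*√(111 - 153)*√(357 - 25)) + 804206) = 1/((-2 - 429*2*I*√3486) + 804206) = 1/((-2 - 858*I*√3486) + 804206) = 1/(804204 - 858*I*√3486)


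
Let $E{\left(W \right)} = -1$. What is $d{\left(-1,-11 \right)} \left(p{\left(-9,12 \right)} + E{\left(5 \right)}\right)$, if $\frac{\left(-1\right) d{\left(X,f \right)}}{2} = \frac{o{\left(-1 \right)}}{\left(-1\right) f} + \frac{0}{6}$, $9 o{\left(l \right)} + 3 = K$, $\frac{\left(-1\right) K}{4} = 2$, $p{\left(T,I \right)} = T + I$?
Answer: $\frac{4}{9} \approx 0.44444$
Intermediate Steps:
$p{\left(T,I \right)} = I + T$
$K = -8$ ($K = \left(-4\right) 2 = -8$)
$o{\left(l \right)} = - \frac{11}{9}$ ($o{\left(l \right)} = - \frac{1}{3} + \frac{1}{9} \left(-8\right) = - \frac{1}{3} - \frac{8}{9} = - \frac{11}{9}$)
$d{\left(X,f \right)} = - \frac{22}{9 f}$ ($d{\left(X,f \right)} = - 2 \left(- \frac{11}{9 \left(- f\right)} + \frac{0}{6}\right) = - 2 \left(- \frac{11 \left(- \frac{1}{f}\right)}{9} + 0 \cdot \frac{1}{6}\right) = - 2 \left(\frac{11}{9 f} + 0\right) = - 2 \frac{11}{9 f} = - \frac{22}{9 f}$)
$d{\left(-1,-11 \right)} \left(p{\left(-9,12 \right)} + E{\left(5 \right)}\right) = - \frac{22}{9 \left(-11\right)} \left(\left(12 - 9\right) - 1\right) = \left(- \frac{22}{9}\right) \left(- \frac{1}{11}\right) \left(3 - 1\right) = \frac{2}{9} \cdot 2 = \frac{4}{9}$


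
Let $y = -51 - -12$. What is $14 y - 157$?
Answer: $-703$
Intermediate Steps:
$y = -39$ ($y = -51 + 12 = -39$)
$14 y - 157 = 14 \left(-39\right) - 157 = -546 - 157 = -703$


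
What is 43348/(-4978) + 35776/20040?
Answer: -43162562/6234945 ≈ -6.9227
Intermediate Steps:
43348/(-4978) + 35776/20040 = 43348*(-1/4978) + 35776*(1/20040) = -21674/2489 + 4472/2505 = -43162562/6234945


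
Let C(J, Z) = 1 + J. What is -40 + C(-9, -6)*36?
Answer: -328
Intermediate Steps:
-40 + C(-9, -6)*36 = -40 + (1 - 9)*36 = -40 - 8*36 = -40 - 288 = -328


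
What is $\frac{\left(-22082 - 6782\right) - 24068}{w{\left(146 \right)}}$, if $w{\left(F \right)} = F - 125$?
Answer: $- \frac{17644}{7} \approx -2520.6$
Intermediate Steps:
$w{\left(F \right)} = -125 + F$ ($w{\left(F \right)} = F - 125 = -125 + F$)
$\frac{\left(-22082 - 6782\right) - 24068}{w{\left(146 \right)}} = \frac{\left(-22082 - 6782\right) - 24068}{-125 + 146} = \frac{-28864 - 24068}{21} = \left(-52932\right) \frac{1}{21} = - \frac{17644}{7}$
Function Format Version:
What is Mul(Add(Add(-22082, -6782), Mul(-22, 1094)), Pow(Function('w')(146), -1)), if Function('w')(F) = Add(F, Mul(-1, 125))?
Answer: Rational(-17644, 7) ≈ -2520.6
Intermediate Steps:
Function('w')(F) = Add(-125, F) (Function('w')(F) = Add(F, -125) = Add(-125, F))
Mul(Add(Add(-22082, -6782), Mul(-22, 1094)), Pow(Function('w')(146), -1)) = Mul(Add(Add(-22082, -6782), Mul(-22, 1094)), Pow(Add(-125, 146), -1)) = Mul(Add(-28864, -24068), Pow(21, -1)) = Mul(-52932, Rational(1, 21)) = Rational(-17644, 7)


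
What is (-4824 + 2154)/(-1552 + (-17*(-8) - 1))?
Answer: 2670/1417 ≈ 1.8843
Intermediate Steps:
(-4824 + 2154)/(-1552 + (-17*(-8) - 1)) = -2670/(-1552 + (136 - 1)) = -2670/(-1552 + 135) = -2670/(-1417) = -2670*(-1/1417) = 2670/1417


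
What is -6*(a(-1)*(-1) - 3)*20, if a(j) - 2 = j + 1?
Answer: 600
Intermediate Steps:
a(j) = 3 + j (a(j) = 2 + (j + 1) = 2 + (1 + j) = 3 + j)
-6*(a(-1)*(-1) - 3)*20 = -6*((3 - 1)*(-1) - 3)*20 = -6*(2*(-1) - 3)*20 = -6*(-2 - 3)*20 = -6*(-5)*20 = 30*20 = 600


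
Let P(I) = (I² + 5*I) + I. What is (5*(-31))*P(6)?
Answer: -11160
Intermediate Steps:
P(I) = I² + 6*I
(5*(-31))*P(6) = (5*(-31))*(6*(6 + 6)) = -930*12 = -155*72 = -11160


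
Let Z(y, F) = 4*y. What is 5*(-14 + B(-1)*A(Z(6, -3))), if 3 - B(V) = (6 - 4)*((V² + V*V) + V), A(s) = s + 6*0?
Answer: 50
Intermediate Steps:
A(s) = s (A(s) = s + 0 = s)
B(V) = 3 - 4*V² - 2*V (B(V) = 3 - (6 - 4)*((V² + V*V) + V) = 3 - 2*((V² + V²) + V) = 3 - 2*(2*V² + V) = 3 - 2*(V + 2*V²) = 3 - (2*V + 4*V²) = 3 + (-4*V² - 2*V) = 3 - 4*V² - 2*V)
5*(-14 + B(-1)*A(Z(6, -3))) = 5*(-14 + (3 - 4*(-1)² - 2*(-1))*(4*6)) = 5*(-14 + (3 - 4*1 + 2)*24) = 5*(-14 + (3 - 4 + 2)*24) = 5*(-14 + 1*24) = 5*(-14 + 24) = 5*10 = 50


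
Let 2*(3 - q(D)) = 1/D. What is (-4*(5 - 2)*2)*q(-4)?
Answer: -75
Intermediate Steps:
q(D) = 3 - 1/(2*D)
(-4*(5 - 2)*2)*q(-4) = (-4*(5 - 2)*2)*(3 - ½/(-4)) = (-4*3*2)*(3 - ½*(-¼)) = (-12*2)*(3 + ⅛) = -24*25/8 = -75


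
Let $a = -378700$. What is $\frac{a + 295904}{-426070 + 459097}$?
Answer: $- \frac{82796}{33027} \approx -2.5069$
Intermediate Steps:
$\frac{a + 295904}{-426070 + 459097} = \frac{-378700 + 295904}{-426070 + 459097} = - \frac{82796}{33027}$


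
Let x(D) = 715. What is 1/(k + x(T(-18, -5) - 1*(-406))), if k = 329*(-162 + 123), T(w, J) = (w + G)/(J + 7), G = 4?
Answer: -1/12116 ≈ -8.2535e-5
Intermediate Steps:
T(w, J) = (4 + w)/(7 + J) (T(w, J) = (w + 4)/(J + 7) = (4 + w)/(7 + J))
k = -12831 (k = 329*(-39) = -12831)
1/(k + x(T(-18, -5) - 1*(-406))) = 1/(-12831 + 715) = 1/(-12116) = -1/12116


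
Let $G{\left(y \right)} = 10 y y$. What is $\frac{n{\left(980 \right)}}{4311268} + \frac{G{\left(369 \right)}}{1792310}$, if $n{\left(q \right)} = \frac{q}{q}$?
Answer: $\frac{2656229599}{3496438348} \approx 0.7597$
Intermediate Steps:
$G{\left(y \right)} = 10 y^{2}$
$n{\left(q \right)} = 1$
$\frac{n{\left(980 \right)}}{4311268} + \frac{G{\left(369 \right)}}{1792310} = 1 \cdot \frac{1}{4311268} + \frac{10 \cdot 369^{2}}{1792310} = 1 \cdot \frac{1}{4311268} + 10 \cdot 136161 \cdot \frac{1}{1792310} = \frac{1}{4311268} + 1361610 \cdot \frac{1}{1792310} = \frac{1}{4311268} + \frac{136161}{179231} = \frac{2656229599}{3496438348}$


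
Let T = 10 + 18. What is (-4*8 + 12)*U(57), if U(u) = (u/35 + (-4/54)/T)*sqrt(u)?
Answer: -878*sqrt(57)/27 ≈ -245.51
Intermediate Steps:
T = 28
U(u) = sqrt(u)*(-1/378 + u/35) (U(u) = (u/35 - 4/54/28)*sqrt(u) = (u*(1/35) - 4*1/54*(1/28))*sqrt(u) = (u/35 - 2/27*1/28)*sqrt(u) = (u/35 - 1/378)*sqrt(u) = (-1/378 + u/35)*sqrt(u) = sqrt(u)*(-1/378 + u/35))
(-4*8 + 12)*U(57) = (-4*8 + 12)*(sqrt(57)*(-5 + 54*57)/1890) = (-32 + 12)*(sqrt(57)*(-5 + 3078)/1890) = -2*sqrt(57)*3073/189 = -878*sqrt(57)/27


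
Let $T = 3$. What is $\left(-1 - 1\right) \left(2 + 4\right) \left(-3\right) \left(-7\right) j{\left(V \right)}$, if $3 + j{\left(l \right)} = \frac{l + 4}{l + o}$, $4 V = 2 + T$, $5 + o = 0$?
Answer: $\frac{5544}{5} \approx 1108.8$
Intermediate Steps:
$o = -5$ ($o = -5 + 0 = -5$)
$V = \frac{5}{4}$ ($V = \frac{2 + 3}{4} = \frac{1}{4} \cdot 5 = \frac{5}{4} \approx 1.25$)
$j{\left(l \right)} = -3 + \frac{4 + l}{-5 + l}$ ($j{\left(l \right)} = -3 + \frac{l + 4}{l - 5} = -3 + \frac{4 + l}{-5 + l}$)
$\left(-1 - 1\right) \left(2 + 4\right) \left(-3\right) \left(-7\right) j{\left(V \right)} = \left(-1 - 1\right) \left(2 + 4\right) \left(-3\right) \left(-7\right) \frac{19 - \frac{5}{2}}{-5 + \frac{5}{4}} = \left(-2\right) 6 \left(-3\right) \left(-7\right) \frac{19 - \frac{5}{2}}{- \frac{15}{4}} = \left(-12\right) \left(-3\right) \left(-7\right) \left(\left(- \frac{4}{15}\right) \frac{33}{2}\right) = 36 \left(-7\right) \left(- \frac{22}{5}\right) = \left(-252\right) \left(- \frac{22}{5}\right) = \frac{5544}{5}$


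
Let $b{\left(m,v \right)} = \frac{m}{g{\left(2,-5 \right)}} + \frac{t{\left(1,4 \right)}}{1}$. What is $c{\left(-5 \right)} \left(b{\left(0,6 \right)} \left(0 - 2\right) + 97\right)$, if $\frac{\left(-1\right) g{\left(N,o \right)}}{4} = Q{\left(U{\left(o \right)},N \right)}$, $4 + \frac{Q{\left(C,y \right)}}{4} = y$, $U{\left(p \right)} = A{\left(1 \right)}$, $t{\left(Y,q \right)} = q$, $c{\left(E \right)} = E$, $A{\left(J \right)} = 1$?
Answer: $-445$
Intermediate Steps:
$U{\left(p \right)} = 1$
$Q{\left(C,y \right)} = -16 + 4 y$
$g{\left(N,o \right)} = 64 - 16 N$ ($g{\left(N,o \right)} = - 4 \left(-16 + 4 N\right) = 64 - 16 N$)
$b{\left(m,v \right)} = 4 + \frac{m}{32}$ ($b{\left(m,v \right)} = \frac{m}{64 - 32} + \frac{4}{1} = \frac{m}{64 - 32} + 4 \cdot 1 = \frac{m}{32} + 4 = 4 + \frac{m}{32}$)
$c{\left(-5 \right)} \left(b{\left(0,6 \right)} \left(0 - 2\right) + 97\right) = - 5 \left(\left(4 + \frac{1}{32} \cdot 0\right) \left(0 - 2\right) + 97\right) = - 5 \left(\left(4 + 0\right) \left(-2\right) + 97\right) = - 5 \left(4 \left(-2\right) + 97\right) = - 5 \left(-8 + 97\right) = \left(-5\right) 89 = -445$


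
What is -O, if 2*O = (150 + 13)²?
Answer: -26569/2 ≈ -13285.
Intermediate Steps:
O = 26569/2 (O = (150 + 13)²/2 = (½)*163² = (½)*26569 = 26569/2 ≈ 13285.)
-O = -1*26569/2 = -26569/2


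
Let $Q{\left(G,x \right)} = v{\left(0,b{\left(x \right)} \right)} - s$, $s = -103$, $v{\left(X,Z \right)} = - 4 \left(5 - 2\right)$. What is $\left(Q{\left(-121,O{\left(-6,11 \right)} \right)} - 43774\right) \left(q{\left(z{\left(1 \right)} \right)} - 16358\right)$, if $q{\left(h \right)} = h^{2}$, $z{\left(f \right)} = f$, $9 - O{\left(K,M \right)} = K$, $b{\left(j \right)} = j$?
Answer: $714522831$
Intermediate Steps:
$O{\left(K,M \right)} = 9 - K$
$v{\left(X,Z \right)} = -12$ ($v{\left(X,Z \right)} = \left(-4\right) 3 = -12$)
$Q{\left(G,x \right)} = 91$ ($Q{\left(G,x \right)} = -12 - -103 = -12 + 103 = 91$)
$\left(Q{\left(-121,O{\left(-6,11 \right)} \right)} - 43774\right) \left(q{\left(z{\left(1 \right)} \right)} - 16358\right) = \left(91 - 43774\right) \left(1^{2} - 16358\right) = - 43683 \left(1 - 16358\right) = \left(-43683\right) \left(-16357\right) = 714522831$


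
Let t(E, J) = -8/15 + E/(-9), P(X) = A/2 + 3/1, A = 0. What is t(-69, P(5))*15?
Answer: 107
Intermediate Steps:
P(X) = 3 (P(X) = 0/2 + 3/1 = 0*(½) + 3*1 = 0 + 3 = 3)
t(E, J) = -8/15 - E/9 (t(E, J) = -8*1/15 + E*(-⅑) = -8/15 - E/9)
t(-69, P(5))*15 = (-8/15 - ⅑*(-69))*15 = (-8/15 + 23/3)*15 = (107/15)*15 = 107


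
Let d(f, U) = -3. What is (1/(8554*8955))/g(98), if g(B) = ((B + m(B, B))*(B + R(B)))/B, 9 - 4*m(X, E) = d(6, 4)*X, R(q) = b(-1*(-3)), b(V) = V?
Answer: 28/384072293475 ≈ 7.2903e-11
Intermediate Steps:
R(q) = 3 (R(q) = -1*(-3) = 3)
m(X, E) = 9/4 + 3*X/4 (m(X, E) = 9/4 - (-3)*X/4 = 9/4 + 3*X/4)
g(B) = (3 + B)*(9/4 + 7*B/4)/B (g(B) = ((B + (9/4 + 3*B/4))*(B + 3))/B = ((9/4 + 7*B/4)*(3 + B))/B = ((3 + B)*(9/4 + 7*B/4))/B = (3 + B)*(9/4 + 7*B/4)/B)
(1/(8554*8955))/g(98) = (1/(8554*8955))/(((¼)*(27 + 7*98² + 30*98)/98)) = ((1/8554)*(1/8955))/(((¼)*(1/98)*(27 + 7*9604 + 2940))) = 1/(76601070*(((¼)*(1/98)*(27 + 67228 + 2940)))) = 1/(76601070*(((¼)*(1/98)*70195))) = 1/(76601070*(70195/392)) = (1/76601070)*(392/70195) = 28/384072293475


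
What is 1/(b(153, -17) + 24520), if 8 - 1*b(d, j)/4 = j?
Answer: 1/24620 ≈ 4.0617e-5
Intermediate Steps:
b(d, j) = 32 - 4*j
1/(b(153, -17) + 24520) = 1/((32 - 4*(-17)) + 24520) = 1/((32 + 68) + 24520) = 1/(100 + 24520) = 1/24620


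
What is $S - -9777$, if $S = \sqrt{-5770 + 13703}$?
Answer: $9777 + \sqrt{7933} \approx 9866.1$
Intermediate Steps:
$S = \sqrt{7933} \approx 89.067$
$S - -9777 = \sqrt{7933} - -9777 = \sqrt{7933} + 9777 = 9777 + \sqrt{7933}$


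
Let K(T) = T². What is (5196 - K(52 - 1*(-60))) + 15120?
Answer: 7772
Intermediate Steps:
(5196 - K(52 - 1*(-60))) + 15120 = (5196 - (52 - 1*(-60))²) + 15120 = (5196 - (52 + 60)²) + 15120 = (5196 - 1*112²) + 15120 = (5196 - 1*12544) + 15120 = (5196 - 12544) + 15120 = -7348 + 15120 = 7772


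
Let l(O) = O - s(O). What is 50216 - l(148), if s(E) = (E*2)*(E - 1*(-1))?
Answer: 94172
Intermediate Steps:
s(E) = 2*E*(1 + E) (s(E) = (2*E)*(E + 1) = (2*E)*(1 + E) = 2*E*(1 + E))
l(O) = O - 2*O*(1 + O)
50216 - l(148) = 50216 - 148*(-1 - 2*148) = 50216 - 148*(-1 - 296) = 50216 - 148*(-297) = 50216 - 1*(-43956) = 50216 + 43956 = 94172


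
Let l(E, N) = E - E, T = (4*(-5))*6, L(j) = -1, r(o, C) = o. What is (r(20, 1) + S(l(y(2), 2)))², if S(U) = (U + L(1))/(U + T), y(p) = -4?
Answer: 5764801/14400 ≈ 400.33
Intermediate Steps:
T = -120 (T = -20*6 = -120)
l(E, N) = 0
S(U) = (-1 + U)/(-120 + U) (S(U) = (U - 1)/(U - 120) = (-1 + U)/(-120 + U))
(r(20, 1) + S(l(y(2), 2)))² = (20 + (-1 + 0)/(-120 + 0))² = (20 - 1/(-120))² = (20 - 1/120*(-1))² = (20 + 1/120)² = (2401/120)² = 5764801/14400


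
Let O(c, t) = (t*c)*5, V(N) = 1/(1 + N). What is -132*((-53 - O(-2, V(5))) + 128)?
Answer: -10120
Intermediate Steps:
O(c, t) = 5*c*t (O(c, t) = (c*t)*5 = 5*c*t)
-132*((-53 - O(-2, V(5))) + 128) = -132*((-53 - 5*(-2)/(1 + 5)) + 128) = -132*((-53 - 5*(-2)/6) + 128) = -132*((-53 - 1*(-5/3)) + 128) = -132*((-53 + 5/3) + 128) = -132*(-154/3 + 128) = -132*230/3 = -10120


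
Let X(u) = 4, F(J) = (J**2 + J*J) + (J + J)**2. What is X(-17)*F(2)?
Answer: 96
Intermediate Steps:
F(J) = 6*J**2 (F(J) = (J**2 + J**2) + (2*J)**2 = 2*J**2 + 4*J**2 = 6*J**2)
X(-17)*F(2) = 4*(6*2**2) = 4*(6*4) = 4*24 = 96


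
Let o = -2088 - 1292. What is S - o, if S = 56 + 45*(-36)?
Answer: 1816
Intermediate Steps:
S = -1564 (S = 56 - 1620 = -1564)
o = -3380
S - o = -1564 - 1*(-3380) = -1564 + 3380 = 1816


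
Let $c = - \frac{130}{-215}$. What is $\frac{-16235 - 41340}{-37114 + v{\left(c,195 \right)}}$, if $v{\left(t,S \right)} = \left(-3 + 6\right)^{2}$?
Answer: $\frac{11515}{7421} \approx 1.5517$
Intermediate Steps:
$c = \frac{26}{43}$ ($c = \left(-130\right) \left(- \frac{1}{215}\right) = \frac{26}{43} \approx 0.60465$)
$v{\left(t,S \right)} = 9$ ($v{\left(t,S \right)} = 3^{2} = 9$)
$\frac{-16235 - 41340}{-37114 + v{\left(c,195 \right)}} = \frac{-16235 - 41340}{-37114 + 9} = - \frac{57575}{-37105} = \left(-57575\right) \left(- \frac{1}{37105}\right) = \frac{11515}{7421}$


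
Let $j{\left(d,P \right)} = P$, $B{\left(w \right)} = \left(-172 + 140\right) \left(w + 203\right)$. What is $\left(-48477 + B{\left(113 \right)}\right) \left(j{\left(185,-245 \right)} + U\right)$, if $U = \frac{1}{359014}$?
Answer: $\frac{5153396396681}{359014} \approx 1.4354 \cdot 10^{7}$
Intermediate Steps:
$B{\left(w \right)} = -6496 - 32 w$ ($B{\left(w \right)} = - 32 \left(203 + w\right) = -6496 - 32 w$)
$U = \frac{1}{359014} \approx 2.7854 \cdot 10^{-6}$
$\left(-48477 + B{\left(113 \right)}\right) \left(j{\left(185,-245 \right)} + U\right) = \left(-48477 - 10112\right) \left(-245 + \frac{1}{359014}\right) = \left(-48477 - 10112\right) \left(- \frac{87958429}{359014}\right) = \left(-58589\right) \left(- \frac{87958429}{359014}\right) = \frac{5153396396681}{359014}$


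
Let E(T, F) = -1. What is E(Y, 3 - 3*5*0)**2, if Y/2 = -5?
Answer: 1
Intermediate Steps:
Y = -10 (Y = 2*(-5) = -10)
E(Y, 3 - 3*5*0)**2 = (-1)**2 = 1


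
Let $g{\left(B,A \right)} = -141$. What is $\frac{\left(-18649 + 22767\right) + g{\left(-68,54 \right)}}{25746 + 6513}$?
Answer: $\frac{3977}{32259} \approx 0.12328$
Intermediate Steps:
$\frac{\left(-18649 + 22767\right) + g{\left(-68,54 \right)}}{25746 + 6513} = \frac{\left(-18649 + 22767\right) - 141}{25746 + 6513} = \frac{4118 - 141}{32259} = 3977 \cdot \frac{1}{32259} = \frac{3977}{32259}$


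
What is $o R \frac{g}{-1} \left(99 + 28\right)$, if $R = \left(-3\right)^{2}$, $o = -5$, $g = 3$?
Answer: $17145$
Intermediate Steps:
$R = 9$
$o R \frac{g}{-1} \left(99 + 28\right) = \left(-5\right) 9 \frac{3}{-1} \left(99 + 28\right) = - 45 \cdot 3 \left(-1\right) 127 = \left(-45\right) \left(-3\right) 127 = 135 \cdot 127 = 17145$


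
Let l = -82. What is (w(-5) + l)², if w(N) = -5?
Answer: 7569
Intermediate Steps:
(w(-5) + l)² = (-5 - 82)² = (-87)² = 7569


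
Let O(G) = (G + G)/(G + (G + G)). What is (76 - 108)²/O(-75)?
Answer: 1536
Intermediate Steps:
O(G) = ⅔ (O(G) = (2*G)/(G + 2*G) = (2*G)/((3*G)) = (2*G)*(1/(3*G)) = ⅔)
(76 - 108)²/O(-75) = (76 - 108)²/(⅔) = (-32)²*(3/2) = 1024*(3/2) = 1536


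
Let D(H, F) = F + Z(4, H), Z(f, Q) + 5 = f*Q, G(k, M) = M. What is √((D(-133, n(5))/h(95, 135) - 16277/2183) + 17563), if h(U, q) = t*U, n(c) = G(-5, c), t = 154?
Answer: √253073246409610/120065 ≈ 132.50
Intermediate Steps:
n(c) = c
h(U, q) = 154*U
Z(f, Q) = -5 + Q*f (Z(f, Q) = -5 + f*Q = -5 + Q*f)
D(H, F) = -5 + F + 4*H (D(H, F) = F + (-5 + H*4) = F + (-5 + 4*H) = -5 + F + 4*H)
√((D(-133, n(5))/h(95, 135) - 16277/2183) + 17563) = √(((-5 + 5 + 4*(-133))/((154*95)) - 16277/2183) + 17563) = √(((-5 + 5 - 532)/14630 - 16277*1/2183) + 17563) = √((-532*1/14630 - 16277/2183) + 17563) = √((-2/55 - 16277/2183) + 17563) = √(-899601/120065 + 17563) = √(2107801994/120065) = √253073246409610/120065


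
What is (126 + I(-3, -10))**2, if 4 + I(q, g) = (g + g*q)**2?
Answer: 272484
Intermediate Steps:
I(q, g) = -4 + (g + g*q)**2
(126 + I(-3, -10))**2 = (126 + (-4 + (-10)**2*(1 - 3)**2))**2 = (126 + (-4 + 100*(-2)**2))**2 = (126 + (-4 + 100*4))**2 = (126 + (-4 + 400))**2 = (126 + 396)**2 = 522**2 = 272484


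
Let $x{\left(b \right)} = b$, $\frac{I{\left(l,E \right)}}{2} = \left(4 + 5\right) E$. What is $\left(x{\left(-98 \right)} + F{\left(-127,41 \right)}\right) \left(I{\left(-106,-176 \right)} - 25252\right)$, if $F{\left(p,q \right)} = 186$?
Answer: $-2500960$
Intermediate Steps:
$I{\left(l,E \right)} = 18 E$ ($I{\left(l,E \right)} = 2 \left(4 + 5\right) E = 2 \cdot 9 E = 18 E$)
$\left(x{\left(-98 \right)} + F{\left(-127,41 \right)}\right) \left(I{\left(-106,-176 \right)} - 25252\right) = \left(-98 + 186\right) \left(18 \left(-176\right) - 25252\right) = 88 \left(-3168 - 25252\right) = 88 \left(-28420\right) = -2500960$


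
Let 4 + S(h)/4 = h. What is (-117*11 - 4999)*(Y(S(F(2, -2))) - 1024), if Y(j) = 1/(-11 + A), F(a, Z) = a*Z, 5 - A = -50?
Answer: 141607865/22 ≈ 6.4367e+6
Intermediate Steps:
A = 55 (A = 5 - 1*(-50) = 5 + 50 = 55)
F(a, Z) = Z*a
S(h) = -16 + 4*h
Y(j) = 1/44 (Y(j) = 1/(-11 + 55) = 1/44)
(-117*11 - 4999)*(Y(S(F(2, -2))) - 1024) = (-117*11 - 4999)*(1/44 - 1024) = (-1287 - 4999)*(-45055/44) = -6286*(-45055/44) = 141607865/22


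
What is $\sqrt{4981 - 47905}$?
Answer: $14 i \sqrt{219} \approx 207.18 i$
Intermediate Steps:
$\sqrt{4981 - 47905} = \sqrt{-42924} = 14 i \sqrt{219}$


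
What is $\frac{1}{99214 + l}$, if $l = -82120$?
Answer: $\frac{1}{17094} \approx 5.85 \cdot 10^{-5}$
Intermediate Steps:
$\frac{1}{99214 + l} = \frac{1}{99214 - 82120} = \frac{1}{17094}$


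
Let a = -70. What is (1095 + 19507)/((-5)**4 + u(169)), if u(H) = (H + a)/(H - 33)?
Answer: 2801872/85099 ≈ 32.925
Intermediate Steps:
u(H) = (-70 + H)/(-33 + H) (u(H) = (H - 70)/(H - 33) = (-70 + H)/(-33 + H))
(1095 + 19507)/((-5)**4 + u(169)) = (1095 + 19507)/((-5)**4 + (-70 + 169)/(-33 + 169)) = 20602/(625 + 99/136) = 20602/(85099/136) = 20602*(136/85099) = 2801872/85099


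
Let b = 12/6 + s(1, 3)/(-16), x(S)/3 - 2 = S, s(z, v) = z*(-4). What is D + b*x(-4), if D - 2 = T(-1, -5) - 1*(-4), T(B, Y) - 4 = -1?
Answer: -9/2 ≈ -4.5000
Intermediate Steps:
T(B, Y) = 3 (T(B, Y) = 4 - 1 = 3)
s(z, v) = -4*z
x(S) = 6 + 3*S
b = 9/4 (b = 12/6 - 4*1/(-16) = 12*(⅙) - 4*(-1/16) = 2 + ¼ = 9/4 ≈ 2.2500)
D = 9 (D = 2 + (3 - 1*(-4)) = 2 + (3 + 4) = 2 + 7 = 9)
D + b*x(-4) = 9 + 9*(6 + 3*(-4))/4 = 9 + 9*(6 - 12)/4 = 9 + (9/4)*(-6) = 9 - 27/2 = -9/2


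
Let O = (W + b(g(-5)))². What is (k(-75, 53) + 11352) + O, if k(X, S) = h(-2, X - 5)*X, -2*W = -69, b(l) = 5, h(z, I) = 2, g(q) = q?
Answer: 51049/4 ≈ 12762.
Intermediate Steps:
W = 69/2 (W = -½*(-69) = 69/2 ≈ 34.500)
k(X, S) = 2*X
O = 6241/4 (O = (69/2 + 5)² = (79/2)² = 6241/4 ≈ 1560.3)
(k(-75, 53) + 11352) + O = (2*(-75) + 11352) + 6241/4 = (-150 + 11352) + 6241/4 = 11202 + 6241/4 = 51049/4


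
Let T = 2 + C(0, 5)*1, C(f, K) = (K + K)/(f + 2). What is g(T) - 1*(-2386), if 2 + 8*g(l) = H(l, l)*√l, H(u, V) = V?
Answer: 9543/4 + 7*√7/8 ≈ 2388.1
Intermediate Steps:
C(f, K) = 2*K/(2 + f) (C(f, K) = (2*K)/(2 + f) = 2*K/(2 + f))
T = 7 (T = 2 + (2*5/(2 + 0))*1 = 2 + (2*5/2)*1 = 2 + (2*5*(½))*1 = 2 + 5*1 = 2 + 5 = 7)
g(l) = -¼ + l^(3/2)/8 (g(l) = -¼ + (l*√l)/8 = -¼ + l^(3/2)/8)
g(T) - 1*(-2386) = (-¼ + 7^(3/2)/8) - 1*(-2386) = (-¼ + (7*√7)/8) + 2386 = (-¼ + 7*√7/8) + 2386 = 9543/4 + 7*√7/8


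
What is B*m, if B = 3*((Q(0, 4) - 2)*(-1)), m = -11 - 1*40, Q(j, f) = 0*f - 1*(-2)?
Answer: 0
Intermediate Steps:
Q(j, f) = 2 (Q(j, f) = 0 + 2 = 2)
m = -51 (m = -11 - 40 = -51)
B = 0 (B = 3*((2 - 2)*(-1)) = 3*(0*(-1)) = 3*0 = 0)
B*m = 0*(-51) = 0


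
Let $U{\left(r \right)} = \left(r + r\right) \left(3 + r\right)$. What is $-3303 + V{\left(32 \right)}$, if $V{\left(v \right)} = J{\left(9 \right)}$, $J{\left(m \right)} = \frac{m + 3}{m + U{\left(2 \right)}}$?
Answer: $- \frac{95775}{29} \approx -3302.6$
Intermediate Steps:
$U{\left(r \right)} = 2 r \left(3 + r\right)$
$J{\left(m \right)} = \frac{3 + m}{20 + m}$ ($J{\left(m \right)} = \frac{m + 3}{m + 2 \cdot 2 \left(3 + 2\right)} = \frac{3 + m}{m + 2 \cdot 2 \cdot 5} = \frac{3 + m}{m + 20} = \frac{3 + m}{20 + m}$)
$V{\left(v \right)} = \frac{12}{29}$ ($V{\left(v \right)} = \frac{3 + 9}{20 + 9} = \frac{1}{29} \cdot 12 = \frac{12}{29}$)
$-3303 + V{\left(32 \right)} = -3303 + \frac{12}{29} = - \frac{95775}{29}$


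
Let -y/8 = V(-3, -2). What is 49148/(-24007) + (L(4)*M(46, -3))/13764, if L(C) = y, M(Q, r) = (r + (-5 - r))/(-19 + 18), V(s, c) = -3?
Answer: -56132686/27536029 ≈ -2.0385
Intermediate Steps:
M(Q, r) = 5 (M(Q, r) = -5/(-1) = -5*(-1) = 5)
y = 24 (y = -8*(-3) = 24)
L(C) = 24
49148/(-24007) + (L(4)*M(46, -3))/13764 = 49148/(-24007) + (24*5)/13764 = 49148*(-1/24007) + 120*(1/13764) = -49148/24007 + 10/1147 = -56132686/27536029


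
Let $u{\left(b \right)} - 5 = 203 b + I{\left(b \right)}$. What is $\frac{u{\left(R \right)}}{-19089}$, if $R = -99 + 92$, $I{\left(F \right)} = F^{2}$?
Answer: $\frac{1367}{19089} \approx 0.071612$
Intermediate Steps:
$R = -7$
$u{\left(b \right)} = 5 + b^{2} + 203 b$ ($u{\left(b \right)} = 5 + \left(203 b + b^{2}\right) = 5 + \left(b^{2} + 203 b\right) = 5 + b^{2} + 203 b$)
$\frac{u{\left(R \right)}}{-19089} = \frac{5 + \left(-7\right)^{2} + 203 \left(-7\right)}{-19089} = \left(5 + 49 - 1421\right) \left(- \frac{1}{19089}\right) = \left(-1367\right) \left(- \frac{1}{19089}\right) = \frac{1367}{19089}$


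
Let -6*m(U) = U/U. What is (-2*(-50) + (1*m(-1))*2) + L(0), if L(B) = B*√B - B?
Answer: 299/3 ≈ 99.667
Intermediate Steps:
m(U) = -⅙ (m(U) = -U/(6*U) = -⅙*1 = -⅙)
L(B) = B^(3/2) - B
(-2*(-50) + (1*m(-1))*2) + L(0) = (-2*(-50) + (1*(-⅙))*2) + (0^(3/2) - 1*0) = (100 - ⅙*2) + (0 + 0) = (100 - ⅓) + 0 = 299/3 + 0 = 299/3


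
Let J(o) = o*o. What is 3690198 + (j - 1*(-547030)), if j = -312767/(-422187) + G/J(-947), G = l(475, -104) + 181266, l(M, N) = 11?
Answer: 1604304288772216826/378621101283 ≈ 4.2372e+6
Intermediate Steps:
J(o) = o**2
G = 181277 (G = 11 + 181266 = 181277)
j = 357025053302/378621101283 (j = -312767/(-422187) + 181277/((-947)**2) = -312767*(-1/422187) + 181277/896809 = 312767/422187 + 181277*(1/896809) = 312767/422187 + 181277/896809 = 357025053302/378621101283 ≈ 0.94296)
3690198 + (j - 1*(-547030)) = 3690198 + (357025053302/378621101283 - 1*(-547030)) = 3690198 + (357025053302/378621101283 + 547030) = 3690198 + 207117458059892792/378621101283 = 1604304288772216826/378621101283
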